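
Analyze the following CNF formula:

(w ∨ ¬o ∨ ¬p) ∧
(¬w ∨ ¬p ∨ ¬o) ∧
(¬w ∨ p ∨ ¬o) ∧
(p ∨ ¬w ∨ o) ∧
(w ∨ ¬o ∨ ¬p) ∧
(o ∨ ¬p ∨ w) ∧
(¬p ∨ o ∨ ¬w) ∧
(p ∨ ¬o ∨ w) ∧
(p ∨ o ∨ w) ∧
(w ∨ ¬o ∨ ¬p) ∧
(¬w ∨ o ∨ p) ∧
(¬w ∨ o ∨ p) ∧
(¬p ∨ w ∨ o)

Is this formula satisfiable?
No

No, the formula is not satisfiable.

No assignment of truth values to the variables can make all 13 clauses true simultaneously.

The formula is UNSAT (unsatisfiable).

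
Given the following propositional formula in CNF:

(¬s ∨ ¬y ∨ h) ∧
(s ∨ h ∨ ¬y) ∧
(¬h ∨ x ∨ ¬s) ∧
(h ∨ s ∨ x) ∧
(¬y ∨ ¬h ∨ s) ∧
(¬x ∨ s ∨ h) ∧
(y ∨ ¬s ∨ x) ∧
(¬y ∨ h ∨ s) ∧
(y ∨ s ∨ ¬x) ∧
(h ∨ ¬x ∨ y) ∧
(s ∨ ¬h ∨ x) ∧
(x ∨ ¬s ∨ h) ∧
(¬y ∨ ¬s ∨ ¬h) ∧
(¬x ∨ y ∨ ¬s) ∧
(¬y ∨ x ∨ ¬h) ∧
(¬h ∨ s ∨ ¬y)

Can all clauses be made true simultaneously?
No

No, the formula is not satisfiable.

No assignment of truth values to the variables can make all 16 clauses true simultaneously.

The formula is UNSAT (unsatisfiable).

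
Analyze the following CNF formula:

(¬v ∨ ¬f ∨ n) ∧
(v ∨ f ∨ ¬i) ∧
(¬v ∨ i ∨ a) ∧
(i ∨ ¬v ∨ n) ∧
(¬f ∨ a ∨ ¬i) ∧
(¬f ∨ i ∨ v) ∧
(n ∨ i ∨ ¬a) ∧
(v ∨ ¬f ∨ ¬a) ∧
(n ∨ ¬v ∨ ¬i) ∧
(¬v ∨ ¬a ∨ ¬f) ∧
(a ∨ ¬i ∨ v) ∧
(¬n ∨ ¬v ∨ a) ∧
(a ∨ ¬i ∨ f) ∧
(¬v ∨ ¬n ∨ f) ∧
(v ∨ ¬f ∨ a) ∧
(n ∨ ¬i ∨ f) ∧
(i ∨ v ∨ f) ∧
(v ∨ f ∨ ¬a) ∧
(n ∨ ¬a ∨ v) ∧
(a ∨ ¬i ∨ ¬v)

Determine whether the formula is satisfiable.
No

No, the formula is not satisfiable.

No assignment of truth values to the variables can make all 20 clauses true simultaneously.

The formula is UNSAT (unsatisfiable).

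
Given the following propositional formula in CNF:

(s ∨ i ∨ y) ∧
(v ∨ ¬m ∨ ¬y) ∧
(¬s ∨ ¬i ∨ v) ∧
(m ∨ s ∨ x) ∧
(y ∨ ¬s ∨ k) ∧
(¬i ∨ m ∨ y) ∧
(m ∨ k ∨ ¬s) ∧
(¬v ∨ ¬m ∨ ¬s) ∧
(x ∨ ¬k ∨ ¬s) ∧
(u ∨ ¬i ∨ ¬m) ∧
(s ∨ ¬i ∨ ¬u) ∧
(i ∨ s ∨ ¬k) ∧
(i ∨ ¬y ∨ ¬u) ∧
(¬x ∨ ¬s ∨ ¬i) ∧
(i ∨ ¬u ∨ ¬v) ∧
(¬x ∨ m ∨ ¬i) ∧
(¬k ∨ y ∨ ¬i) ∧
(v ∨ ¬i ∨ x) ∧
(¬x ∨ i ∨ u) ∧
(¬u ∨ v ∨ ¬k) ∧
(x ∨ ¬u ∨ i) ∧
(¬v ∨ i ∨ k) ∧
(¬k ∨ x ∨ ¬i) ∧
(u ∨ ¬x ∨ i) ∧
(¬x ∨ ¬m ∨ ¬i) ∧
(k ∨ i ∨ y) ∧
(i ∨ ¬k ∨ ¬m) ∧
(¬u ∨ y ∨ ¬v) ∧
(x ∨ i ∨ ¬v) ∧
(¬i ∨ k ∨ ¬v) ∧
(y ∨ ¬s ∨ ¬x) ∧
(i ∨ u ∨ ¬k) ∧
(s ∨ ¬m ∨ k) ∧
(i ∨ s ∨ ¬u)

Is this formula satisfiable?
No

No, the formula is not satisfiable.

No assignment of truth values to the variables can make all 34 clauses true simultaneously.

The formula is UNSAT (unsatisfiable).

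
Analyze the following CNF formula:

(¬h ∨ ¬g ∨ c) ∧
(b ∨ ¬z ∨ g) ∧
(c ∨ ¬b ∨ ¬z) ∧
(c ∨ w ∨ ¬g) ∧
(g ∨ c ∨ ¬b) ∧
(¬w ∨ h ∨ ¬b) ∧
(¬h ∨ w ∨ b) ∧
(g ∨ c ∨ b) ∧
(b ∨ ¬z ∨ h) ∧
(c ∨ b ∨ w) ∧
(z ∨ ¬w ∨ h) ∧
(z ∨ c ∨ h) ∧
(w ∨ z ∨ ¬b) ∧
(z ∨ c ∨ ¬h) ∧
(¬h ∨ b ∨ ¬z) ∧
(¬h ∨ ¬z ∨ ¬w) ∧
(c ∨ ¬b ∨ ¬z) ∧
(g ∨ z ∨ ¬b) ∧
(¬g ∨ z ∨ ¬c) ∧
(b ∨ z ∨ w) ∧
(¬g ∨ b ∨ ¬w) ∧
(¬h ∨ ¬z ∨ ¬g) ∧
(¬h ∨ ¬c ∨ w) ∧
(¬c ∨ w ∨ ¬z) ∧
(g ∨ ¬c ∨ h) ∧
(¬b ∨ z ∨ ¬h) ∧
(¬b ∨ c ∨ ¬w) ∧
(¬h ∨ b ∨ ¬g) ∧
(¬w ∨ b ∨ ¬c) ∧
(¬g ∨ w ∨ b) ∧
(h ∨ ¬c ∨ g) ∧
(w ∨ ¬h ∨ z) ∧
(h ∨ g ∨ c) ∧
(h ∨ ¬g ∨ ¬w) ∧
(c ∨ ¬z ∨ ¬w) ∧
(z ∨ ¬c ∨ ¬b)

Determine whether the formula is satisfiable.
No

No, the formula is not satisfiable.

No assignment of truth values to the variables can make all 36 clauses true simultaneously.

The formula is UNSAT (unsatisfiable).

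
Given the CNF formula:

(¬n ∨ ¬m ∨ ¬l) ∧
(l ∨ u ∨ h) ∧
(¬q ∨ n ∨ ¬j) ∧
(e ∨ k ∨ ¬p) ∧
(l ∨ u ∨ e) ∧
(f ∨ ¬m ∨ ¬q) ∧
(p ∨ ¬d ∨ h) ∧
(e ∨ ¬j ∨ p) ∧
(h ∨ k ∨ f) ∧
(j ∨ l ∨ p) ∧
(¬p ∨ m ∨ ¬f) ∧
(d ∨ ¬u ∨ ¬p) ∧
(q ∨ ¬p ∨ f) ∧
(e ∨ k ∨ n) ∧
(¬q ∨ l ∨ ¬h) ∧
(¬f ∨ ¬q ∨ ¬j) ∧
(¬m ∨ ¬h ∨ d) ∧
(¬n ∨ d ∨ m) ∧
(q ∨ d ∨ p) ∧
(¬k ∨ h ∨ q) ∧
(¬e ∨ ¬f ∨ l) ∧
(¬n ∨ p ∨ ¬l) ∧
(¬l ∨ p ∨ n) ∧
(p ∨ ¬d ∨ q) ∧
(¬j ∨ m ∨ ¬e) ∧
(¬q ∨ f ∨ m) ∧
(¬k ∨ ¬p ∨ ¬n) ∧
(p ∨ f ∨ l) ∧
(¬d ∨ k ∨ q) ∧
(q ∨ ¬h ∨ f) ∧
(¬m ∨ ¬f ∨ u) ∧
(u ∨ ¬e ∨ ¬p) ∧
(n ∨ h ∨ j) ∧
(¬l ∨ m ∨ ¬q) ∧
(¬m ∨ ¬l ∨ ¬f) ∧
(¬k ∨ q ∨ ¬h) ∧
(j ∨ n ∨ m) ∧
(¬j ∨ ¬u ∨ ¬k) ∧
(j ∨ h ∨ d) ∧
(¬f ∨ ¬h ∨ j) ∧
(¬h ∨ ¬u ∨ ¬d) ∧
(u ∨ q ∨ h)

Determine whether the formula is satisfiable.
No

No, the formula is not satisfiable.

No assignment of truth values to the variables can make all 42 clauses true simultaneously.

The formula is UNSAT (unsatisfiable).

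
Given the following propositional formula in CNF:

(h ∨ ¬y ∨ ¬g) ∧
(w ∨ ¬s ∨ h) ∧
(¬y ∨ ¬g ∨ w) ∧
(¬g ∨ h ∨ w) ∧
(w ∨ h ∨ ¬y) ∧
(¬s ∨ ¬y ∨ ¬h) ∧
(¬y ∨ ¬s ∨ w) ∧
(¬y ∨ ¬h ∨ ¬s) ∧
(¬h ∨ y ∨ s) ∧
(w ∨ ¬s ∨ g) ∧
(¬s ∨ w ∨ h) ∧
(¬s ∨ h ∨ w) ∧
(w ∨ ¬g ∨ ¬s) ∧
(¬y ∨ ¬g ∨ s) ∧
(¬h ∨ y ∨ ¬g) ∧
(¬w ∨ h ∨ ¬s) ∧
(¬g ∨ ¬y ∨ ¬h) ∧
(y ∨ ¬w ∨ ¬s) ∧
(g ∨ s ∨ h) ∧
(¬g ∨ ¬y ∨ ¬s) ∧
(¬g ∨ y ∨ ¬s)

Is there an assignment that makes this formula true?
Yes

Yes, the formula is satisfiable.

One satisfying assignment is: w=True, s=False, y=False, g=True, h=False

Verification: With this assignment, all 21 clauses evaluate to true.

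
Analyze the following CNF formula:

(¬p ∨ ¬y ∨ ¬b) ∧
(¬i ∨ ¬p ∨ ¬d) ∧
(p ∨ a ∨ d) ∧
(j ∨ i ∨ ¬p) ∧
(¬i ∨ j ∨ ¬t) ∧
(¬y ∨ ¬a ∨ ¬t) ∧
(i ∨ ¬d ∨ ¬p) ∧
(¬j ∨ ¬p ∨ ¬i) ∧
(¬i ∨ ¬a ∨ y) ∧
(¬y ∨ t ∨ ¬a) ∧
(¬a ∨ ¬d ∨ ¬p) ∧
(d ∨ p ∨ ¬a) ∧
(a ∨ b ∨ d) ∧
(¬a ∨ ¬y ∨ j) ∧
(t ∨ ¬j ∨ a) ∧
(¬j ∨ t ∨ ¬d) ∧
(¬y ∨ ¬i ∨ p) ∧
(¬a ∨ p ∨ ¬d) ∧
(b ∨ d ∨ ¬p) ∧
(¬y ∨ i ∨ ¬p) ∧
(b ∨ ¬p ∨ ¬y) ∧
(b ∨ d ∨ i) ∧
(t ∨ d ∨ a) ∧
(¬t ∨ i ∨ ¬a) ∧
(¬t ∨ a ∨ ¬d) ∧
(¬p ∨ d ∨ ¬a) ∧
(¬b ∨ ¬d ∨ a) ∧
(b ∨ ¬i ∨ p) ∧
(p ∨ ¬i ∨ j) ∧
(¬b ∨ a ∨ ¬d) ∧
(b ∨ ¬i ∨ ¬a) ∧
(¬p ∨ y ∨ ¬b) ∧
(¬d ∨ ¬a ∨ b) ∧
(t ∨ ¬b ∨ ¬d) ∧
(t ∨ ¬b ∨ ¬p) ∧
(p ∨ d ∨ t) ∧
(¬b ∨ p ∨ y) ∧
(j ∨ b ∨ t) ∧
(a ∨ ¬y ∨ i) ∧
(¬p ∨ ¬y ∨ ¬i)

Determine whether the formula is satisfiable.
No

No, the formula is not satisfiable.

No assignment of truth values to the variables can make all 40 clauses true simultaneously.

The formula is UNSAT (unsatisfiable).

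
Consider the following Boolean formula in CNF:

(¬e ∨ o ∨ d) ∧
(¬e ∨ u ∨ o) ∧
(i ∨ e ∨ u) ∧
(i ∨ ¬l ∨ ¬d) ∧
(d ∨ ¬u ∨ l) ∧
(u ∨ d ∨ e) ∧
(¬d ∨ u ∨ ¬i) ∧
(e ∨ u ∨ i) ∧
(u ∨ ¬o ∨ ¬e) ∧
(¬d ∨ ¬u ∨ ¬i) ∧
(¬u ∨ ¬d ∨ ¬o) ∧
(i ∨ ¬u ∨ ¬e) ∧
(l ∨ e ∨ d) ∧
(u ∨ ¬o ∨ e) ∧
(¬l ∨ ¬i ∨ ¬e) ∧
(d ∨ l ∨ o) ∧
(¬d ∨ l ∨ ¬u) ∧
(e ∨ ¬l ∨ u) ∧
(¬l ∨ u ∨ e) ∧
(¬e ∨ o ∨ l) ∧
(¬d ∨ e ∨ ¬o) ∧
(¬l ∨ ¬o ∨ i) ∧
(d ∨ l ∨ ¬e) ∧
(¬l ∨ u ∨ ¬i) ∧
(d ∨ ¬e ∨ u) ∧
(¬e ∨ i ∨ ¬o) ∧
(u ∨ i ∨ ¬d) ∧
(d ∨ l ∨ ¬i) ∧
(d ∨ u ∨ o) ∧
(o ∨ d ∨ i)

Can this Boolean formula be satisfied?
Yes

Yes, the formula is satisfiable.

One satisfying assignment is: o=False, i=True, e=False, l=True, d=False, u=True

Verification: With this assignment, all 30 clauses evaluate to true.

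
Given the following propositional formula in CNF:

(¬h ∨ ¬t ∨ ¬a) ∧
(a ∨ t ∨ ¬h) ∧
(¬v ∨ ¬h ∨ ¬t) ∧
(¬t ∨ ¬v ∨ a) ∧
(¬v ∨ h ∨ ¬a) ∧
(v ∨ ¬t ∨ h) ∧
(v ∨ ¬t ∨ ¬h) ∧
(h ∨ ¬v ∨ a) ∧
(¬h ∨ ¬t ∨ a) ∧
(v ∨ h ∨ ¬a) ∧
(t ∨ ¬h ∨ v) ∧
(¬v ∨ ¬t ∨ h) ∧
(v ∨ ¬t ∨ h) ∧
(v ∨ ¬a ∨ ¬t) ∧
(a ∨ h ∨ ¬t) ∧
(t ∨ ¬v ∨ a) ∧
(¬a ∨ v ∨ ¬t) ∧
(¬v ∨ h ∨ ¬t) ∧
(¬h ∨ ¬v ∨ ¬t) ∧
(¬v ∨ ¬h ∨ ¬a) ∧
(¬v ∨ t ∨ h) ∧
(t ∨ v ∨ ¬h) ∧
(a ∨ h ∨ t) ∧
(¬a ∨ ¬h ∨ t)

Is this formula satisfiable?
No

No, the formula is not satisfiable.

No assignment of truth values to the variables can make all 24 clauses true simultaneously.

The formula is UNSAT (unsatisfiable).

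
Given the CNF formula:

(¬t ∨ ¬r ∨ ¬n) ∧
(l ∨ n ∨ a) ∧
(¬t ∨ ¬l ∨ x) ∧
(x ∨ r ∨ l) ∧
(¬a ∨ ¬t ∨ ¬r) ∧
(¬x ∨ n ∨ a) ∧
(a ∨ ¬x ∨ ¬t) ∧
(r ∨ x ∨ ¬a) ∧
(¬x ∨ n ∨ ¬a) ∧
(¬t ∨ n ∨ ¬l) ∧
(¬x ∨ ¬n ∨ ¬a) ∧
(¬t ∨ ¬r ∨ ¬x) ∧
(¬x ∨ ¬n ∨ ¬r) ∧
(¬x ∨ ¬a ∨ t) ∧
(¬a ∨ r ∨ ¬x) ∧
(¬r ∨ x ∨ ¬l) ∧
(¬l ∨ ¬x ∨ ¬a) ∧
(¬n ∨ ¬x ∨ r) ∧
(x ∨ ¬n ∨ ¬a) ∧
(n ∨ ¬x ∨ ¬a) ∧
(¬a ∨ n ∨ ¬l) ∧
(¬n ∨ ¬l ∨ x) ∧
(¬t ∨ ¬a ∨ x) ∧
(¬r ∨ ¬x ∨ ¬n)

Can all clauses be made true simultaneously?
Yes

Yes, the formula is satisfiable.

One satisfying assignment is: x=False, a=False, r=True, t=False, l=False, n=True

Verification: With this assignment, all 24 clauses evaluate to true.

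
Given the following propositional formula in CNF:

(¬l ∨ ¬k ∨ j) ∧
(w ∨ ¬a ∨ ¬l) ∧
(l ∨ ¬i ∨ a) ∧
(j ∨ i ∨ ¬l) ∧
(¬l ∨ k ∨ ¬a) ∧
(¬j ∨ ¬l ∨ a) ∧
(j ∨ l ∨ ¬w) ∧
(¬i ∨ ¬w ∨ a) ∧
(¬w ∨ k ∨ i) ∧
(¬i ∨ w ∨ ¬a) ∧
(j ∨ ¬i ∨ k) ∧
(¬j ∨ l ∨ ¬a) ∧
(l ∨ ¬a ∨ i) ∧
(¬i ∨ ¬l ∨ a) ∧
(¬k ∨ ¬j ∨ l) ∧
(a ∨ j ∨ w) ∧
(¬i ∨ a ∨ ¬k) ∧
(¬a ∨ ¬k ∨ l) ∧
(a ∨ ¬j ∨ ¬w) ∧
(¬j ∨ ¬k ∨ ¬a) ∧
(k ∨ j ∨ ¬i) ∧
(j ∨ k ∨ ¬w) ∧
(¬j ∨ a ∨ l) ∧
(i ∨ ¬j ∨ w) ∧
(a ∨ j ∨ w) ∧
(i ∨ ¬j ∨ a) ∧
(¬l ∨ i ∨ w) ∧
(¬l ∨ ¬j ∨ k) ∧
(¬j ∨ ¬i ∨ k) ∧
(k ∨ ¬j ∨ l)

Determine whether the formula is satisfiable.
No

No, the formula is not satisfiable.

No assignment of truth values to the variables can make all 30 clauses true simultaneously.

The formula is UNSAT (unsatisfiable).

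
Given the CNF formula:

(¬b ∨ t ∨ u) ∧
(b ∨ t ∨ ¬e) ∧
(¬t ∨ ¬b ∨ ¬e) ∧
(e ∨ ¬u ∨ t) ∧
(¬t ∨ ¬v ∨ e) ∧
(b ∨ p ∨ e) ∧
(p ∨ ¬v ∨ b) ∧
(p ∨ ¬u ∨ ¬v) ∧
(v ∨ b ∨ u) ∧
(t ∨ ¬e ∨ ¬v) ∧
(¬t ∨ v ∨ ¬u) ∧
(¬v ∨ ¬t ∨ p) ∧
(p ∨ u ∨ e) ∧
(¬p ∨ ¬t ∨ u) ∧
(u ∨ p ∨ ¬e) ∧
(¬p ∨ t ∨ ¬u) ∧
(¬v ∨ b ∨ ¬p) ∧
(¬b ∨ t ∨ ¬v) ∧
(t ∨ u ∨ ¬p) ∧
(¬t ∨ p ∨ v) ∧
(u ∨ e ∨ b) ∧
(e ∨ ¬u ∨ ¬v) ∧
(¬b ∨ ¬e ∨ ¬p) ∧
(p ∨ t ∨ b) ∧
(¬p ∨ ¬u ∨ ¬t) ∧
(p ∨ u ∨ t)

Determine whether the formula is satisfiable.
Yes

Yes, the formula is satisfiable.

One satisfying assignment is: t=False, u=True, p=False, e=True, v=False, b=True

Verification: With this assignment, all 26 clauses evaluate to true.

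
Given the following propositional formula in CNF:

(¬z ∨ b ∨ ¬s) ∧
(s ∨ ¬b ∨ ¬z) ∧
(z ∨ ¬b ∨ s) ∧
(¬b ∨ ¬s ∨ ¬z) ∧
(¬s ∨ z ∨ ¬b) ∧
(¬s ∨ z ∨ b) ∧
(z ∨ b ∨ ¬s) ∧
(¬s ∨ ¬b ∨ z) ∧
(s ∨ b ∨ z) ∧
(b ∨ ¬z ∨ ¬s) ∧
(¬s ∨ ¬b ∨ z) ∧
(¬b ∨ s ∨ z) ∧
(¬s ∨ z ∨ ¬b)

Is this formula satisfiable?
Yes

Yes, the formula is satisfiable.

One satisfying assignment is: b=False, s=False, z=True

Verification: With this assignment, all 13 clauses evaluate to true.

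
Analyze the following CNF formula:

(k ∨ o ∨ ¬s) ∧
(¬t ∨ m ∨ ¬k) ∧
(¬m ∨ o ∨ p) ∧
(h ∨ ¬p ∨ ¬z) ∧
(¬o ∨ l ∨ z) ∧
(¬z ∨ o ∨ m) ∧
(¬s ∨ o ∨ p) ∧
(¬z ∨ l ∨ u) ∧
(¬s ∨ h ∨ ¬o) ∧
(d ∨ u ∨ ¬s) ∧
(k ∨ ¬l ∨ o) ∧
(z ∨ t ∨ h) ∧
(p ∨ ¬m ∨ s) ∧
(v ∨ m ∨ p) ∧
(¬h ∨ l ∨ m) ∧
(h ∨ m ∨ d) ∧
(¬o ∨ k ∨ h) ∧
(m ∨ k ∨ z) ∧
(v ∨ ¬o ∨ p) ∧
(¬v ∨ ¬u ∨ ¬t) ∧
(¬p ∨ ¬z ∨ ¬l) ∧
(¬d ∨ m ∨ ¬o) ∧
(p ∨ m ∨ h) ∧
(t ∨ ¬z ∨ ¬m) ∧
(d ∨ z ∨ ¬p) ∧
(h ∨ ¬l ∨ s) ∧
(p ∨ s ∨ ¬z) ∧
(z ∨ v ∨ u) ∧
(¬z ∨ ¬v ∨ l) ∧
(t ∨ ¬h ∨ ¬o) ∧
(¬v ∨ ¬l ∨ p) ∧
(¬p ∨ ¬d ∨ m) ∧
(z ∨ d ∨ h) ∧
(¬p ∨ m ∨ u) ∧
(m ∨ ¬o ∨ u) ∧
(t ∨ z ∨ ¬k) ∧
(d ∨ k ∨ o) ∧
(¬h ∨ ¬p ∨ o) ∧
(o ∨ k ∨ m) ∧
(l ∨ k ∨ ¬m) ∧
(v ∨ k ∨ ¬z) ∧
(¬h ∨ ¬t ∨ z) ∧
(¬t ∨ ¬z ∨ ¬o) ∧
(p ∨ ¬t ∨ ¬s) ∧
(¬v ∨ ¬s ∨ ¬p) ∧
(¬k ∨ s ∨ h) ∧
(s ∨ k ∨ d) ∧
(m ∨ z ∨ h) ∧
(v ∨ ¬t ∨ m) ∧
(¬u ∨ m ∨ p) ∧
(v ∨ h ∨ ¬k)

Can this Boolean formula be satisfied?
No

No, the formula is not satisfiable.

No assignment of truth values to the variables can make all 51 clauses true simultaneously.

The formula is UNSAT (unsatisfiable).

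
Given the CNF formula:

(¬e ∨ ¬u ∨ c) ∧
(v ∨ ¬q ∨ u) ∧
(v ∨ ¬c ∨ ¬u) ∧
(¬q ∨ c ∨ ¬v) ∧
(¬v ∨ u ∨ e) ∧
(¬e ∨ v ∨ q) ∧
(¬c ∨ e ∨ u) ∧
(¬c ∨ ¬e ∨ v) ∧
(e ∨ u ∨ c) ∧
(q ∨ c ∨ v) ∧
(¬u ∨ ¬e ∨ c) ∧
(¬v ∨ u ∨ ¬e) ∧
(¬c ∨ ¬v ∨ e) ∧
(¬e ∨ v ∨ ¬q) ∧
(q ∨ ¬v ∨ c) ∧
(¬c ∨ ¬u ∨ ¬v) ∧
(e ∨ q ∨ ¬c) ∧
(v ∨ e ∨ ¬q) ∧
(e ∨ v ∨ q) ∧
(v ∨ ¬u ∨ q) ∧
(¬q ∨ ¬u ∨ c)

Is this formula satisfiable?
No

No, the formula is not satisfiable.

No assignment of truth values to the variables can make all 21 clauses true simultaneously.

The formula is UNSAT (unsatisfiable).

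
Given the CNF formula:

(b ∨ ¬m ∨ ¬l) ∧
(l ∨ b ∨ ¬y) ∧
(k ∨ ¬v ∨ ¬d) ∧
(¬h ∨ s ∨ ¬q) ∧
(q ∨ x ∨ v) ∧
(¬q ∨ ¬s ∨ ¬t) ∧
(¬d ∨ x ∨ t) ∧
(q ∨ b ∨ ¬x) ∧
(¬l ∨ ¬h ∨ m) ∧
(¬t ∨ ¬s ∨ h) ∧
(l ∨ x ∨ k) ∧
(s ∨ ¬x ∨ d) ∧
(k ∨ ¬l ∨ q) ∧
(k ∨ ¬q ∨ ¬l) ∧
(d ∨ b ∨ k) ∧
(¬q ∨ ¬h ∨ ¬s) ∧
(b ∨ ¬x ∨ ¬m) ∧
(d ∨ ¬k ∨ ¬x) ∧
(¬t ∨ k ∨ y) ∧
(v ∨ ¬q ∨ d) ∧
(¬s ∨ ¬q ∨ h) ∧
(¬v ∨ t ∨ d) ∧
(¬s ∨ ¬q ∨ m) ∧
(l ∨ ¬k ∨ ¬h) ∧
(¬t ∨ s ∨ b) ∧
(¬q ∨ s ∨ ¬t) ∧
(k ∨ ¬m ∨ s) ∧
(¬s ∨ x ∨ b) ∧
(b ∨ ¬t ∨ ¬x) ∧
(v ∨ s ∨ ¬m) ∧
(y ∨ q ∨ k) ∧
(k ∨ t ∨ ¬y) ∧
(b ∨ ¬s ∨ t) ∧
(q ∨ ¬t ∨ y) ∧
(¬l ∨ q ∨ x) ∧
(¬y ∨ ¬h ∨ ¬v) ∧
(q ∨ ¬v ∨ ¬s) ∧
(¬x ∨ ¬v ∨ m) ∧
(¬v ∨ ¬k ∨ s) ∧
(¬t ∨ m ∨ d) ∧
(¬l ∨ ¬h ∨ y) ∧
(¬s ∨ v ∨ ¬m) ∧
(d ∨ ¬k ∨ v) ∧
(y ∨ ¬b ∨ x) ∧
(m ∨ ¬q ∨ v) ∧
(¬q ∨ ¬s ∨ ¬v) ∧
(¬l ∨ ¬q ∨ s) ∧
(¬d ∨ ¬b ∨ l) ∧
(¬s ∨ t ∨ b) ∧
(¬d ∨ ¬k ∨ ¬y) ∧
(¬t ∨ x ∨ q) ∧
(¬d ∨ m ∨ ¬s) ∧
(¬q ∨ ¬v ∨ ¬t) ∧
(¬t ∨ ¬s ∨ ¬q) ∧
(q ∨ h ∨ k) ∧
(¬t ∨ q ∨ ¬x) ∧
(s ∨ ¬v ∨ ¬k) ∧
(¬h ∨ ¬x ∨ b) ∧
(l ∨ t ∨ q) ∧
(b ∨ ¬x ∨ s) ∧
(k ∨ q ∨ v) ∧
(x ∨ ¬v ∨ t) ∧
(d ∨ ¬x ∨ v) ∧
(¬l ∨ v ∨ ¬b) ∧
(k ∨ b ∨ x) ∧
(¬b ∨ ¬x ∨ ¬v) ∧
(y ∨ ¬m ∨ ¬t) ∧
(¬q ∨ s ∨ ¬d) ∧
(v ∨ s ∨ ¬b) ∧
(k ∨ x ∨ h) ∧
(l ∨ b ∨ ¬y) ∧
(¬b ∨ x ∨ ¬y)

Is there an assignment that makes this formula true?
No

No, the formula is not satisfiable.

No assignment of truth values to the variables can make all 72 clauses true simultaneously.

The formula is UNSAT (unsatisfiable).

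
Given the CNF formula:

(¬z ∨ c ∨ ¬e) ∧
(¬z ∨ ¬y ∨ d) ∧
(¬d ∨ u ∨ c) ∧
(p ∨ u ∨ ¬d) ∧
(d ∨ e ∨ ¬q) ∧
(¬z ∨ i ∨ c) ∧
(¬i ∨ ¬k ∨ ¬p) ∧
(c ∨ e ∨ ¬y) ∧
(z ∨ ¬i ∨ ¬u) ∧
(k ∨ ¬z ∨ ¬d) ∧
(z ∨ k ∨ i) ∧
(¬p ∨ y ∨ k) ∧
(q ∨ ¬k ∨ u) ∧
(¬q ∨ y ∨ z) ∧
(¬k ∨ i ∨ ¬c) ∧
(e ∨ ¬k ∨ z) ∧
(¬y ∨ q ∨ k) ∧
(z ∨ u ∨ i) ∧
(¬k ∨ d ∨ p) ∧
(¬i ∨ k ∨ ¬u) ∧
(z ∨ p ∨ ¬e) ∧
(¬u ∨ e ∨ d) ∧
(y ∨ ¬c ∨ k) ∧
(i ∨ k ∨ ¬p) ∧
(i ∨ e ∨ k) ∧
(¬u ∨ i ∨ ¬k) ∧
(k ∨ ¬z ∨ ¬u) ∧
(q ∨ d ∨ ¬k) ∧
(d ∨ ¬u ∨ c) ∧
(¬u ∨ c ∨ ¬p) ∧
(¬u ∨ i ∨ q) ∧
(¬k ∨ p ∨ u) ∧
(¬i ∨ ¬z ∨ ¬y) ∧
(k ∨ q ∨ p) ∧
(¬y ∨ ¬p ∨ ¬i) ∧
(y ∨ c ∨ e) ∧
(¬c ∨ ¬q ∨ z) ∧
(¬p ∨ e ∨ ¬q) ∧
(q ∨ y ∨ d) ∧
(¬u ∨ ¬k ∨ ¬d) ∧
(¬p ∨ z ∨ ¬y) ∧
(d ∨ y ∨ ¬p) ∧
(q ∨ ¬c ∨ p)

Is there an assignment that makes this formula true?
No

No, the formula is not satisfiable.

No assignment of truth values to the variables can make all 43 clauses true simultaneously.

The formula is UNSAT (unsatisfiable).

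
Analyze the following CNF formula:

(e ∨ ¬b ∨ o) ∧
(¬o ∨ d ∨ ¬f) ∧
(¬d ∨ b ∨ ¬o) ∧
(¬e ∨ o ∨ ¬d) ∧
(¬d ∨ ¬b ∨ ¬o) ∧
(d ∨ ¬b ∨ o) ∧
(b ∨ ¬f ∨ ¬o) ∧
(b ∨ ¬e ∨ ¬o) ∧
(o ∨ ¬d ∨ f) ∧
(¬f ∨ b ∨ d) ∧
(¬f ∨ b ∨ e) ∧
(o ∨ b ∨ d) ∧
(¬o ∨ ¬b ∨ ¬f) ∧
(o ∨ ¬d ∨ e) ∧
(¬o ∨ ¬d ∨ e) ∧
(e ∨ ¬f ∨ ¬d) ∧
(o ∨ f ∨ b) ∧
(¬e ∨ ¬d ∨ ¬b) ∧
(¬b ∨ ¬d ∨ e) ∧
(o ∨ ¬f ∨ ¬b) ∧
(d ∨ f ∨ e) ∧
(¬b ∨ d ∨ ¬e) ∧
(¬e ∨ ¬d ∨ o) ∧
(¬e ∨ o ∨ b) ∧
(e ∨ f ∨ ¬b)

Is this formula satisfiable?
No

No, the formula is not satisfiable.

No assignment of truth values to the variables can make all 25 clauses true simultaneously.

The formula is UNSAT (unsatisfiable).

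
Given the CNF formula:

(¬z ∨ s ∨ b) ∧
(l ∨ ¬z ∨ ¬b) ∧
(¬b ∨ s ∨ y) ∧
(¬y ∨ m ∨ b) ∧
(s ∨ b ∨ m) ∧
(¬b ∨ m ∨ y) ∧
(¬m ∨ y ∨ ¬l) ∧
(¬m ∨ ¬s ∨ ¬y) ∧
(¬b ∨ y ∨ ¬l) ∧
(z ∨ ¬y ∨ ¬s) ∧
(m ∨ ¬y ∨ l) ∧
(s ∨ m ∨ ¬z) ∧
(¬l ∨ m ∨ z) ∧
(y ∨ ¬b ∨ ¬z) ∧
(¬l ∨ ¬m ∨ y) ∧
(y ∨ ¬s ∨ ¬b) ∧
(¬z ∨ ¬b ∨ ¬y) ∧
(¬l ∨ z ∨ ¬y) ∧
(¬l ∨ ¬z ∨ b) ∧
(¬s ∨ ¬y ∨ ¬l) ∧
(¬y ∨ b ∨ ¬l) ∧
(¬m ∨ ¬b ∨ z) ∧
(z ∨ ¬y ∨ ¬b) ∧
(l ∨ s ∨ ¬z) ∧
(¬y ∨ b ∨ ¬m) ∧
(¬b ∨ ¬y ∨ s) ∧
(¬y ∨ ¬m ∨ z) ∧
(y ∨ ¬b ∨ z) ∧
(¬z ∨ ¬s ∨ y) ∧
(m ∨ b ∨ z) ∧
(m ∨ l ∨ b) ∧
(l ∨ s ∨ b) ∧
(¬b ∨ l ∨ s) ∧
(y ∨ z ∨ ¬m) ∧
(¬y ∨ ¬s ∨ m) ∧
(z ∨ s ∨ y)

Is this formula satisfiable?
No

No, the formula is not satisfiable.

No assignment of truth values to the variables can make all 36 clauses true simultaneously.

The formula is UNSAT (unsatisfiable).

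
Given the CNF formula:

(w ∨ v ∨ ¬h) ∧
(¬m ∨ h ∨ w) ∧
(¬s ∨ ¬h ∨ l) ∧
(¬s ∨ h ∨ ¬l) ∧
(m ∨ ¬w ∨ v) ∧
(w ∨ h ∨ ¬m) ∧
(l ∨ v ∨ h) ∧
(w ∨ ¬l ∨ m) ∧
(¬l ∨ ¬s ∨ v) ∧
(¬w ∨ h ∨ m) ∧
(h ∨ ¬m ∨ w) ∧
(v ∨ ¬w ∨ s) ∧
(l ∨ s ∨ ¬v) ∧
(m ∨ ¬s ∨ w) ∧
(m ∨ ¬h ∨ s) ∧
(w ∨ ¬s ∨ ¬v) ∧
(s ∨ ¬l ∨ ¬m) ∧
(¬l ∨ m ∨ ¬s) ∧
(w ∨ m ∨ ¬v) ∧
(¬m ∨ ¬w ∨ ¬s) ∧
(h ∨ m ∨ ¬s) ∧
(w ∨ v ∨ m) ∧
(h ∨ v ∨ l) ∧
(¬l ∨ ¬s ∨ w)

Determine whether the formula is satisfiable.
No

No, the formula is not satisfiable.

No assignment of truth values to the variables can make all 24 clauses true simultaneously.

The formula is UNSAT (unsatisfiable).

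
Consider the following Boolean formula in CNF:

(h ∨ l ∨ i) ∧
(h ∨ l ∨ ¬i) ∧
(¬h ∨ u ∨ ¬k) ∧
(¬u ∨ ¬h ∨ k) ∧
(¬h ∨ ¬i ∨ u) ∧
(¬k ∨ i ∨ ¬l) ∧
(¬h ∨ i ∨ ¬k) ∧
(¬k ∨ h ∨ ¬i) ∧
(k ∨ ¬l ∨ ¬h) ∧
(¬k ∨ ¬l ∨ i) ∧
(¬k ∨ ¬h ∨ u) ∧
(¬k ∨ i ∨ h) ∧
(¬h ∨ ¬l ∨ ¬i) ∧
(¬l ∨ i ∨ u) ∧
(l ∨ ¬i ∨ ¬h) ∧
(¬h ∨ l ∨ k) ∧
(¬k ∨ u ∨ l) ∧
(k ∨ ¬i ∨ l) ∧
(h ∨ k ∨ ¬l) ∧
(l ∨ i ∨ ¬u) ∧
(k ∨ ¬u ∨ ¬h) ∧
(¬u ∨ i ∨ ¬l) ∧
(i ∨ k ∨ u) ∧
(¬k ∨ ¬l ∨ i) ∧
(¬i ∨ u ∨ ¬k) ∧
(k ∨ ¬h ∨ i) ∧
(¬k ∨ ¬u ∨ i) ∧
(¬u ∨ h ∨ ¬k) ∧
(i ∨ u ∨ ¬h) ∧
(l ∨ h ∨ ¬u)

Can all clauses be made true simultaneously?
No

No, the formula is not satisfiable.

No assignment of truth values to the variables can make all 30 clauses true simultaneously.

The formula is UNSAT (unsatisfiable).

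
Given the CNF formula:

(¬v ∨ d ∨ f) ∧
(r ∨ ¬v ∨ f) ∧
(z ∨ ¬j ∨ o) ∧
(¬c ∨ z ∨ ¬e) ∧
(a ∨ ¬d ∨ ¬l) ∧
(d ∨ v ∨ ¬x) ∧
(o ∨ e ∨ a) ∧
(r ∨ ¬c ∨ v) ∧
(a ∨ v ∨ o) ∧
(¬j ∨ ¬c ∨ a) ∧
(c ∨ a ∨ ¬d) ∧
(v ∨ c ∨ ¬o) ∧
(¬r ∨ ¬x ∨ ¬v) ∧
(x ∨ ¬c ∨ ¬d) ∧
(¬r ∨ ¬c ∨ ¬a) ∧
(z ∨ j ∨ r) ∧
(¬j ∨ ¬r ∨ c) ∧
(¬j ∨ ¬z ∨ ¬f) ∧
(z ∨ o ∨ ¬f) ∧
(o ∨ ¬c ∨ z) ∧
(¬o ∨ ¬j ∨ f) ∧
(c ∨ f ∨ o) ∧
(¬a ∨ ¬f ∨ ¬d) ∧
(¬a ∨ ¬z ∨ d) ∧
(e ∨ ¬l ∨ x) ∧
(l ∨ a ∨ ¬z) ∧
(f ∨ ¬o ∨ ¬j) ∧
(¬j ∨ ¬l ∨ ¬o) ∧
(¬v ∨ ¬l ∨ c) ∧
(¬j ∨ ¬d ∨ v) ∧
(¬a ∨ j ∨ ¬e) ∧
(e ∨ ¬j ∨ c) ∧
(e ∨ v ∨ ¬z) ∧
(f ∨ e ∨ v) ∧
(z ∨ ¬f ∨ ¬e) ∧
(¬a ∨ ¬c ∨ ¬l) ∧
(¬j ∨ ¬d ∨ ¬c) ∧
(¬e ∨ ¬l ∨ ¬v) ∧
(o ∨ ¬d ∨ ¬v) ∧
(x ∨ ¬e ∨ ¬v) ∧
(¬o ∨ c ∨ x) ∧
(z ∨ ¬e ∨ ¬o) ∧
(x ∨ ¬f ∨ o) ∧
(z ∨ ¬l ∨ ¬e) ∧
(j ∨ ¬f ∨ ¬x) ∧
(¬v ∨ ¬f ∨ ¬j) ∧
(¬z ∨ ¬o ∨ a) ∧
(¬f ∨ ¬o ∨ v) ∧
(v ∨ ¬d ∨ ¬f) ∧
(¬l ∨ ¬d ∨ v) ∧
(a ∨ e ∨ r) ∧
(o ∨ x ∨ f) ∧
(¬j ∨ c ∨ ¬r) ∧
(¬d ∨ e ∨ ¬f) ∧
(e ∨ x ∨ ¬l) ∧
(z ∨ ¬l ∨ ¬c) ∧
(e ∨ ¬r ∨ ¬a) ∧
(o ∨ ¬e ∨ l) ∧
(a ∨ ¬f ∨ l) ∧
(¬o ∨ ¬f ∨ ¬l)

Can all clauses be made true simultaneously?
No

No, the formula is not satisfiable.

No assignment of truth values to the variables can make all 60 clauses true simultaneously.

The formula is UNSAT (unsatisfiable).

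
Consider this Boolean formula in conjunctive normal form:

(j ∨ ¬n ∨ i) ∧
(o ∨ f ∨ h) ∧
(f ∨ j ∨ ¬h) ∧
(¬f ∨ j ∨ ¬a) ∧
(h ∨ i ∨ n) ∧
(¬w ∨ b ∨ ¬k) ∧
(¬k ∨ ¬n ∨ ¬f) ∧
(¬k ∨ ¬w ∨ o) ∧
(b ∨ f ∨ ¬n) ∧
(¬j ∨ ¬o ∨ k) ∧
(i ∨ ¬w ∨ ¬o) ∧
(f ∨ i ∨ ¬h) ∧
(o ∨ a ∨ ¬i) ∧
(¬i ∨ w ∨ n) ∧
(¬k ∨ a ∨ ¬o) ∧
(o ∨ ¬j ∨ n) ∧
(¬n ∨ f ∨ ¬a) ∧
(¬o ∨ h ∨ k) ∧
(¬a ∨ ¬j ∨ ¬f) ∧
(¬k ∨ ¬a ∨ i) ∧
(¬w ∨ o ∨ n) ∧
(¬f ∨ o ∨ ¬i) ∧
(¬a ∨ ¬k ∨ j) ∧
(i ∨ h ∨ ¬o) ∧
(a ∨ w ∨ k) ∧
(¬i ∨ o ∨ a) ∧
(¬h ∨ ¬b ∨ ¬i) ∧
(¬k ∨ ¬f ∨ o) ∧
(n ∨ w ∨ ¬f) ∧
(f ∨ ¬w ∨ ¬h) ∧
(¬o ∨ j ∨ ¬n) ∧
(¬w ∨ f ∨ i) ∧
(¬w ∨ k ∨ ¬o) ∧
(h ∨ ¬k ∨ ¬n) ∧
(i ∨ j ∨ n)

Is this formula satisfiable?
Yes

Yes, the formula is satisfiable.

One satisfying assignment is: b=False, h=True, w=True, n=True, o=False, j=True, a=False, i=False, f=True, k=False

Verification: With this assignment, all 35 clauses evaluate to true.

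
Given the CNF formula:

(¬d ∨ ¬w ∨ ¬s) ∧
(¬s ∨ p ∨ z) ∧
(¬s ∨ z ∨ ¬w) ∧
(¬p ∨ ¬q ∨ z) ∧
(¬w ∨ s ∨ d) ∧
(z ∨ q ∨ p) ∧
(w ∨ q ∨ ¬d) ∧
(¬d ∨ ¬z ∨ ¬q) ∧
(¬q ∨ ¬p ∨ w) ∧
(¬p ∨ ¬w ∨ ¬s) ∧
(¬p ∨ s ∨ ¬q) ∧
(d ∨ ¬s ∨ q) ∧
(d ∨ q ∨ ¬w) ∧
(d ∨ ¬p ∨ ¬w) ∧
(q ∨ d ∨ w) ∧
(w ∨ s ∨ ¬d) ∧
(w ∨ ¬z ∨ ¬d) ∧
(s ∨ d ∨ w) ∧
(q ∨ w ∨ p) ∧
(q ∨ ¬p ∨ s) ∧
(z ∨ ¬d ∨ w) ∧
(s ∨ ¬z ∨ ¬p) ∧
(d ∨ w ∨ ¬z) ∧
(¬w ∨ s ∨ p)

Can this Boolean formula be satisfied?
Yes

Yes, the formula is satisfiable.

One satisfying assignment is: p=False, d=False, q=True, s=True, w=True, z=True

Verification: With this assignment, all 24 clauses evaluate to true.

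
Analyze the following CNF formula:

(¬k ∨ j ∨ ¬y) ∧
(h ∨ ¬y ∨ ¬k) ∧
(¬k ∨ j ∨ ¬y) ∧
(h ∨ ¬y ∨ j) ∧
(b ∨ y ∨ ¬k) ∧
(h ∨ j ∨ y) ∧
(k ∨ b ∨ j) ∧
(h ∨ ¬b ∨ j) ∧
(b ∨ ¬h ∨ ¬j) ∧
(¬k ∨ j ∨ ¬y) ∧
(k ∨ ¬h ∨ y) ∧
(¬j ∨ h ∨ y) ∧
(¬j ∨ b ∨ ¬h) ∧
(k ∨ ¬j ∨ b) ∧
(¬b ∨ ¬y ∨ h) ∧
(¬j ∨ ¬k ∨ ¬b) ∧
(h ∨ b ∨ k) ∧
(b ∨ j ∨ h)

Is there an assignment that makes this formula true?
Yes

Yes, the formula is satisfiable.

One satisfying assignment is: h=True, j=False, b=True, y=False, k=True

Verification: With this assignment, all 18 clauses evaluate to true.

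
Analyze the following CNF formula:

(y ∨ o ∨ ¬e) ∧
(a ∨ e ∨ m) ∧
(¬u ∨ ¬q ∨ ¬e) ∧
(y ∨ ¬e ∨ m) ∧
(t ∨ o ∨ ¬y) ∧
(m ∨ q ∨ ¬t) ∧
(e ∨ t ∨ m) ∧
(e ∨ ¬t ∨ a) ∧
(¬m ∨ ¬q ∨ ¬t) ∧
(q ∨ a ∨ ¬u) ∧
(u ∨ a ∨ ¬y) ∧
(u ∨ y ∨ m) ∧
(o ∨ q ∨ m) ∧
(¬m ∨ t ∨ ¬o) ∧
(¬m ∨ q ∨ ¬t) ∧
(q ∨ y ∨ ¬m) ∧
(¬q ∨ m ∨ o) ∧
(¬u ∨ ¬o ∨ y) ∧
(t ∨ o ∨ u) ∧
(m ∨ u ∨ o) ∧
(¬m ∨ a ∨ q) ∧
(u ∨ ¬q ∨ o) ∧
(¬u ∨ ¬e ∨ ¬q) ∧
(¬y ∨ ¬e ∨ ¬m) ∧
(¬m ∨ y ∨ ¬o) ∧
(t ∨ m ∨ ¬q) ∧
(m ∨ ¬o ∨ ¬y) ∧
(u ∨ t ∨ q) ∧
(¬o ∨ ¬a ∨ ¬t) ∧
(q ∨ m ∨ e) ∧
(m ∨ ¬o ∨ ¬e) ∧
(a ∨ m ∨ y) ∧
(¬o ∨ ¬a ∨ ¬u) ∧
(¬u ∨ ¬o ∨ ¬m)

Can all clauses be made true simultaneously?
Yes

Yes, the formula is satisfiable.

One satisfying assignment is: o=False, t=False, m=True, u=True, y=False, q=True, a=True, e=False

Verification: With this assignment, all 34 clauses evaluate to true.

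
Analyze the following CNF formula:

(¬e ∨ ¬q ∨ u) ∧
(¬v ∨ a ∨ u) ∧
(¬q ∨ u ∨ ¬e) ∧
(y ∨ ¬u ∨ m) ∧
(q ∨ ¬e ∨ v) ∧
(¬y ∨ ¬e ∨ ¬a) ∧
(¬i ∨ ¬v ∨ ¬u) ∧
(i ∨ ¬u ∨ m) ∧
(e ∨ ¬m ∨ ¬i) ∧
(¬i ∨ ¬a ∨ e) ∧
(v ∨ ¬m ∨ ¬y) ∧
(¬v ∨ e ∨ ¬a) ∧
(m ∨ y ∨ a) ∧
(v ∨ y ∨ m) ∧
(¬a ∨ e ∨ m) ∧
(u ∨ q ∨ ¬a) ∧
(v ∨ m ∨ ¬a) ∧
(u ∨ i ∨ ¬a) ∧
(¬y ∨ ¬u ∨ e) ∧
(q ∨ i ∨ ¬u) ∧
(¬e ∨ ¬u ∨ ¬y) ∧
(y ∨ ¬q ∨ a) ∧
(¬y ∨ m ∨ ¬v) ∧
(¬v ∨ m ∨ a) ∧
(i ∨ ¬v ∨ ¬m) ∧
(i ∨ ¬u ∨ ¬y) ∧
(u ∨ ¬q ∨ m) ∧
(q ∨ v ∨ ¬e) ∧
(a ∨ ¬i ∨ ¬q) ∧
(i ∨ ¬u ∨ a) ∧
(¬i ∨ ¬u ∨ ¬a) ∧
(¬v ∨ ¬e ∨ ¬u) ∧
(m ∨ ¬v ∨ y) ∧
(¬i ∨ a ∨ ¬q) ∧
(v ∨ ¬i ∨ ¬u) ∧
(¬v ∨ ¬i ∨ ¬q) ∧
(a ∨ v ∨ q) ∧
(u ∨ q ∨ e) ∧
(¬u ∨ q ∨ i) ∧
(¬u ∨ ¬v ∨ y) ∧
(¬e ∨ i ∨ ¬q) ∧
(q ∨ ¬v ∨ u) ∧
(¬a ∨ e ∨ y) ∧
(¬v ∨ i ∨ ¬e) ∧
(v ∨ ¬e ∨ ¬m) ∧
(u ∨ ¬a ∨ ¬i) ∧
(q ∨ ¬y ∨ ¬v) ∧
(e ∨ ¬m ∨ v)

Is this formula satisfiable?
No

No, the formula is not satisfiable.

No assignment of truth values to the variables can make all 48 clauses true simultaneously.

The formula is UNSAT (unsatisfiable).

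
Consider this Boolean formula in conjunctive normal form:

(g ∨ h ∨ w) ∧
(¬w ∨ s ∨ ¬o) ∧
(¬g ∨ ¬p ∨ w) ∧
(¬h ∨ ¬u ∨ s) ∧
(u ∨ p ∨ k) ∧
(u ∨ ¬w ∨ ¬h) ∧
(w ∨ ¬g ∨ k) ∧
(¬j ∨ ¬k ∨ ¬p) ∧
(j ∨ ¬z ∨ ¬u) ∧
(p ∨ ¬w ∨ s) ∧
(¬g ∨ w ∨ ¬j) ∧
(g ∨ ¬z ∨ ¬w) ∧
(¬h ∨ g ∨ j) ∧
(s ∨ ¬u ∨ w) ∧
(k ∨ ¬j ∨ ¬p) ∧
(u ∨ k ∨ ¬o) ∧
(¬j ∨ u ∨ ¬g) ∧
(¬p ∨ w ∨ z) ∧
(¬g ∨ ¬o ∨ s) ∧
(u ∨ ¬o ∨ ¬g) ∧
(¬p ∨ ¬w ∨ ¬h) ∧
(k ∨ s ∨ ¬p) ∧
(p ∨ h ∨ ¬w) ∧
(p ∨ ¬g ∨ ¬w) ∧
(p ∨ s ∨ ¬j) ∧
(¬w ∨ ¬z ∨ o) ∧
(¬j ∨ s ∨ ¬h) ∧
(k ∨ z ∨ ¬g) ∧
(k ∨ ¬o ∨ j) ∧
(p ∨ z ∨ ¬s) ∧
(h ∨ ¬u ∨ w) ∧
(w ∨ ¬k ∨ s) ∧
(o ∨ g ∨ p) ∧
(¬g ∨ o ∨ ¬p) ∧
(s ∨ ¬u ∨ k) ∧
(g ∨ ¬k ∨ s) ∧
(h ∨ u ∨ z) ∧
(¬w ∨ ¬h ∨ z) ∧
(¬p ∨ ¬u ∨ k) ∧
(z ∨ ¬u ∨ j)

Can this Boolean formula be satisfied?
Yes

Yes, the formula is satisfiable.

One satisfying assignment is: p=False, z=True, k=False, h=True, j=True, u=True, g=False, w=False, s=True, o=True

Verification: With this assignment, all 40 clauses evaluate to true.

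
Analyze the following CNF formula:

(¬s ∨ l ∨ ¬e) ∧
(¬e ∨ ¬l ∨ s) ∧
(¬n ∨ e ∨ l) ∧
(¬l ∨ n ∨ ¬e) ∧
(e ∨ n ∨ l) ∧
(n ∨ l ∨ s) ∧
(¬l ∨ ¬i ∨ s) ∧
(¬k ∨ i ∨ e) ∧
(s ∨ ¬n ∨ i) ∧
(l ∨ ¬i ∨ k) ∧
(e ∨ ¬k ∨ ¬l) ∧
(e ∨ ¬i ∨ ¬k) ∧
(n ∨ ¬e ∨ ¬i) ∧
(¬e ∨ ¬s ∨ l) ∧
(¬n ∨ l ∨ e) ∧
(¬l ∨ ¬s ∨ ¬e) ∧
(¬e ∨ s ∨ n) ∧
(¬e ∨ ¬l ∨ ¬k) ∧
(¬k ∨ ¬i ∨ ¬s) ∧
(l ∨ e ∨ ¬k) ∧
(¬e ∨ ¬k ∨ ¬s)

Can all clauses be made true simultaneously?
Yes

Yes, the formula is satisfiable.

One satisfying assignment is: i=False, e=False, l=True, s=True, n=False, k=False

Verification: With this assignment, all 21 clauses evaluate to true.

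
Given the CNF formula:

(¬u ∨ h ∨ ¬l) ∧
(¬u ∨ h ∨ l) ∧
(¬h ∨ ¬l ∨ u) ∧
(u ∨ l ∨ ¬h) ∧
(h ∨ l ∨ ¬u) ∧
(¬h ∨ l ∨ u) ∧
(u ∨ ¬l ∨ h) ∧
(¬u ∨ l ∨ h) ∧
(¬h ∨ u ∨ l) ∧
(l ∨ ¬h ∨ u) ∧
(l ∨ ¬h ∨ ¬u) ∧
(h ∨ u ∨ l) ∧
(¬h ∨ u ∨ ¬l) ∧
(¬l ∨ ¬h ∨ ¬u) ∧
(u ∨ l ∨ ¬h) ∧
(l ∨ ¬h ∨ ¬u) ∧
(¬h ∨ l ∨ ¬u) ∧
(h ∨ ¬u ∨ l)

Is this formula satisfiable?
No

No, the formula is not satisfiable.

No assignment of truth values to the variables can make all 18 clauses true simultaneously.

The formula is UNSAT (unsatisfiable).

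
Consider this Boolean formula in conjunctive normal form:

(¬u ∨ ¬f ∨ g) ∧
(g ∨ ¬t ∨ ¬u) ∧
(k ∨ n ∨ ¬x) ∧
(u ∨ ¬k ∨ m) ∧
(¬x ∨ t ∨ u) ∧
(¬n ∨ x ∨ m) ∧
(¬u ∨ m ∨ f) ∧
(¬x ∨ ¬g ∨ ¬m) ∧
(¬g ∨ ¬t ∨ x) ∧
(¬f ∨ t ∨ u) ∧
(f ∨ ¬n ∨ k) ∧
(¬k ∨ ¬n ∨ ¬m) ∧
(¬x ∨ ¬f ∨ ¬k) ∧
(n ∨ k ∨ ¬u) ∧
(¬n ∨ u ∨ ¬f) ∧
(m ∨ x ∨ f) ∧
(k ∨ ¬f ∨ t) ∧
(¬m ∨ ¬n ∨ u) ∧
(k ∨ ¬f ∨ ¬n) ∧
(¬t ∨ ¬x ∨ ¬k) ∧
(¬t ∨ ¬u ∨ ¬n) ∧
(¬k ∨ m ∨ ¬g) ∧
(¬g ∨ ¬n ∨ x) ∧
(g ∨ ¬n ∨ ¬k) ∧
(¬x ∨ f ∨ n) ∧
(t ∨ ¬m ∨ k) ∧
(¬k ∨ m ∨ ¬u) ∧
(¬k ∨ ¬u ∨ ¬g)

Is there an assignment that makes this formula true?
Yes

Yes, the formula is satisfiable.

One satisfying assignment is: t=True, u=False, f=True, n=False, x=False, k=False, g=False, m=False

Verification: With this assignment, all 28 clauses evaluate to true.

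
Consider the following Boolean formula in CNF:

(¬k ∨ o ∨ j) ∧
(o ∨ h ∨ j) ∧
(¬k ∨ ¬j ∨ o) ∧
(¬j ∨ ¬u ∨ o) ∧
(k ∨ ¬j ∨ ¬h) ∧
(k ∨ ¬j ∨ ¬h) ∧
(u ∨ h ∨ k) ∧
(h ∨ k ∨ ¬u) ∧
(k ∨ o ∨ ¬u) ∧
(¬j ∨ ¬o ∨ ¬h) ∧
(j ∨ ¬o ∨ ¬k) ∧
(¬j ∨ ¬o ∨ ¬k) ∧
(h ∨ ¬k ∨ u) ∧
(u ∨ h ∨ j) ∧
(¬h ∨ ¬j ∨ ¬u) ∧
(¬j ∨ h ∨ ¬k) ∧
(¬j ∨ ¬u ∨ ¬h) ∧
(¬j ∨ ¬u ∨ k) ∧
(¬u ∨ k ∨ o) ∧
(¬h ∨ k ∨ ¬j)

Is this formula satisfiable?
Yes

Yes, the formula is satisfiable.

One satisfying assignment is: h=True, u=False, k=False, j=False, o=False

Verification: With this assignment, all 20 clauses evaluate to true.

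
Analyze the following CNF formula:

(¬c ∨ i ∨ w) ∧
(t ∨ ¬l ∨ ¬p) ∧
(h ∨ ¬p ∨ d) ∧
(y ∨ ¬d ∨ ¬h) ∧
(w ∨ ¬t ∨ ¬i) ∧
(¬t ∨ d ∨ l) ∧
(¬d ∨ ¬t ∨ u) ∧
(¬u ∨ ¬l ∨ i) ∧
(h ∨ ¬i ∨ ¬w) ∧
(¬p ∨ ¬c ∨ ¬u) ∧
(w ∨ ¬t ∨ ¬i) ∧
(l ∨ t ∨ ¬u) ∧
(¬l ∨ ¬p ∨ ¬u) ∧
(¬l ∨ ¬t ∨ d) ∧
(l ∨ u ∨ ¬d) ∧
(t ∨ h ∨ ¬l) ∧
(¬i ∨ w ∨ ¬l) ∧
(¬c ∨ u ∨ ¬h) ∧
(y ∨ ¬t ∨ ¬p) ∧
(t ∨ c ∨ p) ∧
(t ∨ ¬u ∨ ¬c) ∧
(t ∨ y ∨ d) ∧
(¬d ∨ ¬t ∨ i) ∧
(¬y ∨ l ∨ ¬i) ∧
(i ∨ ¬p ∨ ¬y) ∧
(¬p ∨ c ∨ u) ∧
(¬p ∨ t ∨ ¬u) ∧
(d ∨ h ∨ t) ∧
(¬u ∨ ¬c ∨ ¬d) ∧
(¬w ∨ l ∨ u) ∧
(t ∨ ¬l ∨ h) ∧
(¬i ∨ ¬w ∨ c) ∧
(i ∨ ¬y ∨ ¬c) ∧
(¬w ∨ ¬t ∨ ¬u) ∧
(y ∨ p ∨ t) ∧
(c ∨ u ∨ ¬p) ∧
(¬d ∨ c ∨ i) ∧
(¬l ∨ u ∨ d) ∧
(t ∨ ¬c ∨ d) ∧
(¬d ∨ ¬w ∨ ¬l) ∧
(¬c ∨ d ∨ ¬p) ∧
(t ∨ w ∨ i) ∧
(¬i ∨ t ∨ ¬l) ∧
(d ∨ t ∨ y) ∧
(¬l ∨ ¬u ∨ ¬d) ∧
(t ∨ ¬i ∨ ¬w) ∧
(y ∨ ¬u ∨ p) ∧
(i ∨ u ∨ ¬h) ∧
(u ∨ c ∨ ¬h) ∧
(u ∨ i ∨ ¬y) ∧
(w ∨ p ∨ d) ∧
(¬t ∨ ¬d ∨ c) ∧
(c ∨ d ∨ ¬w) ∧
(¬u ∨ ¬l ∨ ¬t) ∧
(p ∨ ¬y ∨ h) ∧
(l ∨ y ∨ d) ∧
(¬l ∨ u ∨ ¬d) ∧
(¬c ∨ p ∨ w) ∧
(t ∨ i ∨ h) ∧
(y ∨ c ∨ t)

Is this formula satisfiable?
No

No, the formula is not satisfiable.

No assignment of truth values to the variables can make all 60 clauses true simultaneously.

The formula is UNSAT (unsatisfiable).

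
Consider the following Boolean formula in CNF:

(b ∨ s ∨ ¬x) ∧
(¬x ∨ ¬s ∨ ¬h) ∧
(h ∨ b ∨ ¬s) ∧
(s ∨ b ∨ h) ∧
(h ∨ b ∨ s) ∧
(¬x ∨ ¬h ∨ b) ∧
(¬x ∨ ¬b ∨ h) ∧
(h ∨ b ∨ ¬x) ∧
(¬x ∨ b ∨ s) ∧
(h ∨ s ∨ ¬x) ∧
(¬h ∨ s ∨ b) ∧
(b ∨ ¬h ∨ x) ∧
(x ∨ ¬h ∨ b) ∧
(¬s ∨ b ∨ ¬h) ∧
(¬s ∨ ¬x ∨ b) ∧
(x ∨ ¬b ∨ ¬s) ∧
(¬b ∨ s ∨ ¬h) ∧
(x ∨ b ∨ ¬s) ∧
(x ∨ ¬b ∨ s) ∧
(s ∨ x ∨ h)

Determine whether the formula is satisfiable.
No

No, the formula is not satisfiable.

No assignment of truth values to the variables can make all 20 clauses true simultaneously.

The formula is UNSAT (unsatisfiable).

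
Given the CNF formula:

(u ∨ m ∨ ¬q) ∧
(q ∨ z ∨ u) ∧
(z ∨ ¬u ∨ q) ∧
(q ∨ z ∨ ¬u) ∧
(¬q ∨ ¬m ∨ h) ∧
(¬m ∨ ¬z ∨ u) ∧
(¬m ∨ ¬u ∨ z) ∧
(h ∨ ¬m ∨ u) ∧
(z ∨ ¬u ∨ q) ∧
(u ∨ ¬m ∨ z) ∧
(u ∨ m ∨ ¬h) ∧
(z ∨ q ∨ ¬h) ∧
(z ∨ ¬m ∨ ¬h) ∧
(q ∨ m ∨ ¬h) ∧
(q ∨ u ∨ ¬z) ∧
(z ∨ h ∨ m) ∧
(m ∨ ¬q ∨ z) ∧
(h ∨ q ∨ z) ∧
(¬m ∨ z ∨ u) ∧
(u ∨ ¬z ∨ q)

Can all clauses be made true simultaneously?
Yes

Yes, the formula is satisfiable.

One satisfying assignment is: m=False, z=True, q=False, h=False, u=True

Verification: With this assignment, all 20 clauses evaluate to true.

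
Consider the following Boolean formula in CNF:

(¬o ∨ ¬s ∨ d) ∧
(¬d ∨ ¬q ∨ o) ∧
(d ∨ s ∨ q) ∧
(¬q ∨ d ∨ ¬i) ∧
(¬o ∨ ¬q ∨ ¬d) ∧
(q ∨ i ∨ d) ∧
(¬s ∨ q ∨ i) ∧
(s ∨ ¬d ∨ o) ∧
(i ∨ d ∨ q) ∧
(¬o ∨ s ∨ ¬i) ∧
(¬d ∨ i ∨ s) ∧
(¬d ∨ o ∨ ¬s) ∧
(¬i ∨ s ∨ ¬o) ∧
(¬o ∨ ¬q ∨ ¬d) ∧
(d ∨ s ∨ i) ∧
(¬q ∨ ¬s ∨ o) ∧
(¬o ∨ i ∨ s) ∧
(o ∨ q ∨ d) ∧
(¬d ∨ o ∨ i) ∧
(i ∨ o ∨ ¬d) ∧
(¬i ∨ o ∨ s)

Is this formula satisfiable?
Yes

Yes, the formula is satisfiable.

One satisfying assignment is: q=False, s=True, i=True, d=True, o=True

Verification: With this assignment, all 21 clauses evaluate to true.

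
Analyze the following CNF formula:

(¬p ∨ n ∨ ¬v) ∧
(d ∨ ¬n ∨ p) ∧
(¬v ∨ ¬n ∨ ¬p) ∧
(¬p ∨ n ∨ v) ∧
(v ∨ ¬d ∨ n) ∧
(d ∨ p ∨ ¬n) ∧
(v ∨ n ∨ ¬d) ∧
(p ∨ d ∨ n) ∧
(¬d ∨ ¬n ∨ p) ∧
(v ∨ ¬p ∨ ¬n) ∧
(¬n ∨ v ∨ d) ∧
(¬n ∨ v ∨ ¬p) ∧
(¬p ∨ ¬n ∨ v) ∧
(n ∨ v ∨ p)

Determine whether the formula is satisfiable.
Yes

Yes, the formula is satisfiable.

One satisfying assignment is: n=False, v=True, d=True, p=False

Verification: With this assignment, all 14 clauses evaluate to true.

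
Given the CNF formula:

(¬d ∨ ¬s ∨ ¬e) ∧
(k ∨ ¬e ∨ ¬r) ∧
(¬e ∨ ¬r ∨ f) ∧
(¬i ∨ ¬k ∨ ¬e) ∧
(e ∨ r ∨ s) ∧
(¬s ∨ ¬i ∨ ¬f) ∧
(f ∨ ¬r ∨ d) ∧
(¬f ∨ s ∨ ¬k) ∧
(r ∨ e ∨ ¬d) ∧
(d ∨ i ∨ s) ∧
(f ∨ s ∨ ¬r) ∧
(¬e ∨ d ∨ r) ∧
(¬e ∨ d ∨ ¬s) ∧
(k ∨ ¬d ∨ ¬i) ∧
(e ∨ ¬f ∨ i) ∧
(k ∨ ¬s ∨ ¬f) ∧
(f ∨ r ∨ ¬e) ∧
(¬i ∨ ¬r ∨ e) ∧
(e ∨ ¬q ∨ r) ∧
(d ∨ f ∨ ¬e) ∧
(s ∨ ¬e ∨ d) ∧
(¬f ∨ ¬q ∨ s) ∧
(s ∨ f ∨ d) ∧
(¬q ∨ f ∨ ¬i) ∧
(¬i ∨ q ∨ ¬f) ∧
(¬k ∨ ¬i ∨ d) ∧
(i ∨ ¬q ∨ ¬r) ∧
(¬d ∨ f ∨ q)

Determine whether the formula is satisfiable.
Yes

Yes, the formula is satisfiable.

One satisfying assignment is: s=True, r=False, k=False, i=False, f=False, d=False, e=False, q=False

Verification: With this assignment, all 28 clauses evaluate to true.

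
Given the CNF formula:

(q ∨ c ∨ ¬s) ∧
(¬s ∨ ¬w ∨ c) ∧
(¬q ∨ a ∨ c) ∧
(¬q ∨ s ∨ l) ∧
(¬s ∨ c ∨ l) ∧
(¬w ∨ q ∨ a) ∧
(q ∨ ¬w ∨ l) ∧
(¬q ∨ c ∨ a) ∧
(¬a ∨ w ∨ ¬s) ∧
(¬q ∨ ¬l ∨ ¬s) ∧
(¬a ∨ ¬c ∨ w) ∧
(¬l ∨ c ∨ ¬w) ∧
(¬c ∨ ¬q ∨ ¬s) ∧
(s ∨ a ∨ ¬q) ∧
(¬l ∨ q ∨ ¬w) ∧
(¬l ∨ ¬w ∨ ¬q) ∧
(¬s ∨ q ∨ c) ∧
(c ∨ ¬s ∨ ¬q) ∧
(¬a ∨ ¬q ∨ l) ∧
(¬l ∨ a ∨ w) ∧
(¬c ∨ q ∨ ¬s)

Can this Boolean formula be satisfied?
Yes

Yes, the formula is satisfiable.

One satisfying assignment is: w=False, a=False, q=False, l=False, s=False, c=False

Verification: With this assignment, all 21 clauses evaluate to true.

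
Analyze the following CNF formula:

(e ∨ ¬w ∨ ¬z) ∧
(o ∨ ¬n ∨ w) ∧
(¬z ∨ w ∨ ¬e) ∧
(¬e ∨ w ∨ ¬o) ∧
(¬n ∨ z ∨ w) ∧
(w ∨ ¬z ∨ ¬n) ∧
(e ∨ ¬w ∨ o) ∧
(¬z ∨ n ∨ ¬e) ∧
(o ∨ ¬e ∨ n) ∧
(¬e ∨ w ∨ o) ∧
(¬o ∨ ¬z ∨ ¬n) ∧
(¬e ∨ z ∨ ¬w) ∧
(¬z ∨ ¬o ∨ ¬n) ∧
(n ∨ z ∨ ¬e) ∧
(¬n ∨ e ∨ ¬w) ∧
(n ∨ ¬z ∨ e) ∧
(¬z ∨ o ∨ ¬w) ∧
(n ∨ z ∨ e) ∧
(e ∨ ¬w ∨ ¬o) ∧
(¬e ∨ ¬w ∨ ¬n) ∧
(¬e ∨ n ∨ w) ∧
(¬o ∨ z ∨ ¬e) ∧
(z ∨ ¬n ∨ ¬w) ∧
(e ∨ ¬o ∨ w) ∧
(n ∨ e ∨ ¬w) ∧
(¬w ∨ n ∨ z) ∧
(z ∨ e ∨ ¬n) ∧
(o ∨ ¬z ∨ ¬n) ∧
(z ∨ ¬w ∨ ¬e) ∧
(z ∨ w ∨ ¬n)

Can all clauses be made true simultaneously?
No

No, the formula is not satisfiable.

No assignment of truth values to the variables can make all 30 clauses true simultaneously.

The formula is UNSAT (unsatisfiable).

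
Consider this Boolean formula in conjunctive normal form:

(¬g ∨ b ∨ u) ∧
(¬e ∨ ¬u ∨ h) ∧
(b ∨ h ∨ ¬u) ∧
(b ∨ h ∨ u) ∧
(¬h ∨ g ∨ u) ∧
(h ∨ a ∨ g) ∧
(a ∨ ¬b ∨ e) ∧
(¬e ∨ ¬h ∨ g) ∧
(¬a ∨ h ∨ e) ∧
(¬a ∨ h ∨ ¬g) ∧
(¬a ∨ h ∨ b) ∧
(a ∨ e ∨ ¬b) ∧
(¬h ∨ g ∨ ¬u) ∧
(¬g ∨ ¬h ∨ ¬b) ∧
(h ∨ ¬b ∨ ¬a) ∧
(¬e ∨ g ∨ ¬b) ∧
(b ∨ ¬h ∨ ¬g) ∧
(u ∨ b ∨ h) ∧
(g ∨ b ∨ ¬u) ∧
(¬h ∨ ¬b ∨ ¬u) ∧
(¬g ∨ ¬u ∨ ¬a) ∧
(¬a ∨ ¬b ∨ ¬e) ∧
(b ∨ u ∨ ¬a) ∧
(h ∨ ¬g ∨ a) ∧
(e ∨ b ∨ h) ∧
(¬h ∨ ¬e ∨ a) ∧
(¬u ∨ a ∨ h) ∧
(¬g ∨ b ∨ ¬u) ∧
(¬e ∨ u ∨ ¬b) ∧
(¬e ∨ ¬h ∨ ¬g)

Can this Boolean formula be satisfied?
No

No, the formula is not satisfiable.

No assignment of truth values to the variables can make all 30 clauses true simultaneously.

The formula is UNSAT (unsatisfiable).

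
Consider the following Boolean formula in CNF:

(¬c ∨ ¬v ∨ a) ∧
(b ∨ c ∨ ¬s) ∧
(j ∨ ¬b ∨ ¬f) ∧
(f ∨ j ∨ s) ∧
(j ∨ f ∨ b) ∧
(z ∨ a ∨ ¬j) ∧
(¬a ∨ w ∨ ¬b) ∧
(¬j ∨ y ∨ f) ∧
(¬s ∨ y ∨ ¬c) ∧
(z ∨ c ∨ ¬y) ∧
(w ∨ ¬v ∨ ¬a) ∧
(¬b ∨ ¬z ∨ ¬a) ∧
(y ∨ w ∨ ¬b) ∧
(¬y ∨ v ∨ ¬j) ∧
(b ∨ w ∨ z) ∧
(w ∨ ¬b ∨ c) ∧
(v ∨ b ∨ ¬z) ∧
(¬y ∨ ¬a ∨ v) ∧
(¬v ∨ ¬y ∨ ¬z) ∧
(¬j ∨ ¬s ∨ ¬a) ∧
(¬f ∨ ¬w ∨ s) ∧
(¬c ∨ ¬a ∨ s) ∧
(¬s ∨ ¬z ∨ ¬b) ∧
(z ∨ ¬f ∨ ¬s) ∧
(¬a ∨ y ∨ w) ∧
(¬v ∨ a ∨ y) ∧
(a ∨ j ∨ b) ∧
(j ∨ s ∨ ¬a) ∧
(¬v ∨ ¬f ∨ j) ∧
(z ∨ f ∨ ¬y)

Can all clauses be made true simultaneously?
Yes

Yes, the formula is satisfiable.

One satisfying assignment is: c=False, s=True, b=True, z=False, a=True, f=False, j=False, v=True, y=False, w=True

Verification: With this assignment, all 30 clauses evaluate to true.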